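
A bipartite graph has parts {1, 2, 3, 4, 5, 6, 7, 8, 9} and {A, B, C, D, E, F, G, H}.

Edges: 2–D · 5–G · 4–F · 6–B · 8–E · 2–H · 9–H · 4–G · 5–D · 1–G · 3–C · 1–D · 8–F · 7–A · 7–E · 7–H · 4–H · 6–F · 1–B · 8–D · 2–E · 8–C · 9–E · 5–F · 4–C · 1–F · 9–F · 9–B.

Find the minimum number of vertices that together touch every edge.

8

The 8 edges 1–G, 2–D, 3–C, 4–H, 5–F, 6–B, 7–A, 8–E form a matching, so any vertex cover needs at least 8 vertices (one per matched edge).
Conversely {7, B, C, D, E, F, G, H} meets every edge and has exactly 8 vertices, so 8 is optimal.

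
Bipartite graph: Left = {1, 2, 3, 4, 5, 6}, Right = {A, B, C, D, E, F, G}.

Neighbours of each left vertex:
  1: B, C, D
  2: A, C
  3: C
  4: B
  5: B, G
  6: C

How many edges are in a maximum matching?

5

For example, pair 1–D, 2–A, 3–C, 4–B, 5–G.
The set {3, 6} has only 1 neighbour ({C}), so by Hall's theorem at most 5 of the 6 left vertices can be matched.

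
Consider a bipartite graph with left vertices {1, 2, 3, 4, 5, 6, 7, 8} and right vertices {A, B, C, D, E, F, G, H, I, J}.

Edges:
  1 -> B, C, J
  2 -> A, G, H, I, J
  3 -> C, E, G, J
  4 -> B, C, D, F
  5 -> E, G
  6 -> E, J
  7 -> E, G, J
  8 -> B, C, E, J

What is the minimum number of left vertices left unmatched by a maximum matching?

1

For example, pair 1→B, 2→A, 3→C, 4→F, 5→G, 6→J, 7→E.
The set {1, 3, 5, 6, 7, 8} has only 5 neighbours ({B, C, E, G, J}), so by Hall's theorem at most 7 of the 8 left vertices can be matched.
That matches 7 of the 8, leaving 1 unmatched; no matching can do better.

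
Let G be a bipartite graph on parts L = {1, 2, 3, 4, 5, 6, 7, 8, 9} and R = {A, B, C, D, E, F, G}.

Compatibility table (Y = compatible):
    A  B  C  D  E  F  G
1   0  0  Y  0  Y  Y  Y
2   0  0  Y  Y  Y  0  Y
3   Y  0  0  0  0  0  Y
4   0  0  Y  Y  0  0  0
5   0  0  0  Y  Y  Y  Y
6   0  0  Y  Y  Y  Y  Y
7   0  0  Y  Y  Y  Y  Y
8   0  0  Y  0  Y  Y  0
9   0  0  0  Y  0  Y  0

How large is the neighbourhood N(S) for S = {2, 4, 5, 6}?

5

The union of neighbours of {2, 4, 5, 6} is {C, D, E, F, G}, which has 5 elements.
Since |N(S)| = 5 ≥ |S| = 4, Hall's condition holds for this subset.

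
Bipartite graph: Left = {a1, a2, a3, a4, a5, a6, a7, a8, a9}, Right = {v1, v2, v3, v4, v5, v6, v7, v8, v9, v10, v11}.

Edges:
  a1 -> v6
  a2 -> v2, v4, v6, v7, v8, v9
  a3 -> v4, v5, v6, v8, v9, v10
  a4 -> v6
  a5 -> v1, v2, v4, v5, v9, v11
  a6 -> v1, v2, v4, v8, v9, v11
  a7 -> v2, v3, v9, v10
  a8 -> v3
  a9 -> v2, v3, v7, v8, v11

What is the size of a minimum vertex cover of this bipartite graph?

{a2, a3, a5, a6, a7, a8, a9, v6} is a vertex cover of size 8: every edge has an endpoint in this set.
No smaller cover exists because a1–v6, a2–v4, a3–v5, a5–v2, a6–v8, a7–v10, a8–v3, a9–v11 is a matching of size 8, and a cover must include an endpoint of each of these disjoint edges (König's theorem).

8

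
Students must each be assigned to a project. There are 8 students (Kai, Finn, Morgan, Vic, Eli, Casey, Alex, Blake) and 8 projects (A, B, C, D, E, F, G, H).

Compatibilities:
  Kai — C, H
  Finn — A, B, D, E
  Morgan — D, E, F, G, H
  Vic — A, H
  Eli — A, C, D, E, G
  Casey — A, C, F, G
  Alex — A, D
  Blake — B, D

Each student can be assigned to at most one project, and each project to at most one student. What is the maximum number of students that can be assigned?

For example, pair Kai-C, Finn-E, Morgan-G, Vic-H, Eli-A, Casey-F, Alex-D, Blake-B.
All 8 students are matched, so no larger matching exists.

8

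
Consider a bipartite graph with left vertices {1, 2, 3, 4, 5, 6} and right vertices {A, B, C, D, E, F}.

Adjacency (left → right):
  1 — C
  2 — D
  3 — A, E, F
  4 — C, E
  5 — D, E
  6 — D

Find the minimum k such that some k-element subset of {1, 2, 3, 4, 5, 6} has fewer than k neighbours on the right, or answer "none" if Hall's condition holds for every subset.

Take S = {2, 6}. Its neighbourhood is {D}, so |N(S)| = 1 < |S| = 2.
No single vertex violates Hall's condition since each has at least one neighbour, so 2 is the minimum.

2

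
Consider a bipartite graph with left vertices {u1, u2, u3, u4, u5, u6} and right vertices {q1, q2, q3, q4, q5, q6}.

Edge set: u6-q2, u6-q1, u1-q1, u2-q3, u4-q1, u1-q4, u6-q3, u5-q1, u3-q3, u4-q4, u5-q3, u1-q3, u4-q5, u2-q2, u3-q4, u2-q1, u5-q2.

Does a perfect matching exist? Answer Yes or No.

The set {u1, u2, u3, u5, u6} has only 4 neighbours ({q1, q2, q3, q4}), so by Hall's theorem at most 5 of the 6 left vertices can be matched.
Hence no matching covers every left vertex.

No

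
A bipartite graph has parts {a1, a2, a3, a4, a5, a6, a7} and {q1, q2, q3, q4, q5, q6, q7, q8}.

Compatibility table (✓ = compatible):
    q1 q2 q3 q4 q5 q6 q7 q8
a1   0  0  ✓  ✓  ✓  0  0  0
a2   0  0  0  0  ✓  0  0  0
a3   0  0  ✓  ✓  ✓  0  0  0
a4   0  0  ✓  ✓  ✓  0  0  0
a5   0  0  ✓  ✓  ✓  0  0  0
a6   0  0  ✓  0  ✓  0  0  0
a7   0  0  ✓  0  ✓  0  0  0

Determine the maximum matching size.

3

For example, pair a1-q3, a2-q5, a3-q4.
The set {a1, a2, a3, a4, a5, a6, a7} has only 3 neighbours ({q3, q4, q5}), so by Hall's theorem at most 3 of the 7 left vertices can be matched.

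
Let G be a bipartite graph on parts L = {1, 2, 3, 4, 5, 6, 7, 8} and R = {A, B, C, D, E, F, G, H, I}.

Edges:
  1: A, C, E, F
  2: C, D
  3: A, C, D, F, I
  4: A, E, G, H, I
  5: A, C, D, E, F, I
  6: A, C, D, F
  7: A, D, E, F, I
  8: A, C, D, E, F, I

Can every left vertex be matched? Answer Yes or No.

No

The set {1, 2, 3, 5, 6, 7, 8} has only 6 neighbours ({A, C, D, E, F, I}), so by Hall's theorem at most 7 of the 8 left vertices can be matched.
Hence no matching covers every left vertex.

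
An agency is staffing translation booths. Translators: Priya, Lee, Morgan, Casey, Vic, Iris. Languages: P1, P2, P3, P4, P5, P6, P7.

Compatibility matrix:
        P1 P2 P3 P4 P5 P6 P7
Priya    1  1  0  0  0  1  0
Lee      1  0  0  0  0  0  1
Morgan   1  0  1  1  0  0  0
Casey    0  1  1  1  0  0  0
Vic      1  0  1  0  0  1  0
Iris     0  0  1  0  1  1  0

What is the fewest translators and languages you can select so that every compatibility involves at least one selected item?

6

A maximum matching has 6 edges (e.g. Priya–P6, Lee–P7, Morgan–P4, Casey–P3, Vic–P1, Iris–P5).
By König's theorem the minimum vertex cover has the same size. One such cover is {Priya, Lee, Morgan, Casey, Vic, Iris}.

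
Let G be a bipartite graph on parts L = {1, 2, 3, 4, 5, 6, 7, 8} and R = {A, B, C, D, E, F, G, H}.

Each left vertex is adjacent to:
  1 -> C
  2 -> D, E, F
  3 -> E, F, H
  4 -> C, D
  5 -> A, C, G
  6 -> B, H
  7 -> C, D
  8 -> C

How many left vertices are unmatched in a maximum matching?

2

A valid assignment of size 6: 1-C, 2-E, 3-H, 4-D, 5-G, 6-B.
The set {1, 4, 7, 8} has only 2 neighbours ({C, D}), so by Hall's theorem at most 6 of the 8 left vertices can be matched.
That matches 6 of the 8, leaving 2 unmatched; no matching can do better.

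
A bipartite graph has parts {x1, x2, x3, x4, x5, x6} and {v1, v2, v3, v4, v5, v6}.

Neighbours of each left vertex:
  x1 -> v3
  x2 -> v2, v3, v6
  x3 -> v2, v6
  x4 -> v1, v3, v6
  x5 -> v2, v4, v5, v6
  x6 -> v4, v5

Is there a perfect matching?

Yes

A valid assignment of size 6: x1–v3, x2–v6, x3–v2, x4–v1, x5–v5, x6–v4.
Every left vertex is matched, so this is a perfect matching.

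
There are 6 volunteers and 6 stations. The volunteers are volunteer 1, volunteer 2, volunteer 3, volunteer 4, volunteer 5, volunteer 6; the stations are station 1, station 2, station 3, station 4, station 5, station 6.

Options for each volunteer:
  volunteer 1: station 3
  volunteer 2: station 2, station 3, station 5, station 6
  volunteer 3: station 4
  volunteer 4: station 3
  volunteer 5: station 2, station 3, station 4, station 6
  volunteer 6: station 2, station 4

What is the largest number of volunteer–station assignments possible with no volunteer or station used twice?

For example, pair volunteer 1-station 3, volunteer 2-station 5, volunteer 3-station 4, volunteer 5-station 6, volunteer 6-station 2.
The set {volunteer 1, volunteer 4} has only 1 neighbour ({station 3}), so by Hall's theorem at most 5 of the 6 volunteers can be matched.

5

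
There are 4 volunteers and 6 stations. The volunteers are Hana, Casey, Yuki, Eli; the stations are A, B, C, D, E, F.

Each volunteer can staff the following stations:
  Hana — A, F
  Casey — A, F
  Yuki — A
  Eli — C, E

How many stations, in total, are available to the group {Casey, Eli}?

The union of neighbours of {Casey, Eli} is {A, C, E, F}, which has 4 elements.
Since |N(S)| = 4 ≥ |S| = 2, Hall's condition holds for this subset.

4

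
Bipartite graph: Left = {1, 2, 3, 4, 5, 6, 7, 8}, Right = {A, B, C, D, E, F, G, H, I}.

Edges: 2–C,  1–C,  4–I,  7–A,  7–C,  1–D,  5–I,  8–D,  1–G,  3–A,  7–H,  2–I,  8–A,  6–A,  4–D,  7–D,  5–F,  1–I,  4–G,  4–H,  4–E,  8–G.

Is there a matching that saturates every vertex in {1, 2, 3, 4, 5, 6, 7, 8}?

No

The set {3, 6} has only 1 neighbour ({A}), so by Hall's theorem at most 7 of the 8 left vertices can be matched.
Hence no matching covers every left vertex.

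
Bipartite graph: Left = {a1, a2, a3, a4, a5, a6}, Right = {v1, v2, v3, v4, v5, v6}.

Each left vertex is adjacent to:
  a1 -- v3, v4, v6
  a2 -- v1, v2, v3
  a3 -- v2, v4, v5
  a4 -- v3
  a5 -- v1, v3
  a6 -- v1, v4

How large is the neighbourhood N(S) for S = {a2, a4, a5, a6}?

4

The union of neighbours of {a2, a4, a5, a6} is {v1, v2, v3, v4}, which has 4 elements.
Since |N(S)| = 4 ≥ |S| = 4, Hall's condition holds for this subset.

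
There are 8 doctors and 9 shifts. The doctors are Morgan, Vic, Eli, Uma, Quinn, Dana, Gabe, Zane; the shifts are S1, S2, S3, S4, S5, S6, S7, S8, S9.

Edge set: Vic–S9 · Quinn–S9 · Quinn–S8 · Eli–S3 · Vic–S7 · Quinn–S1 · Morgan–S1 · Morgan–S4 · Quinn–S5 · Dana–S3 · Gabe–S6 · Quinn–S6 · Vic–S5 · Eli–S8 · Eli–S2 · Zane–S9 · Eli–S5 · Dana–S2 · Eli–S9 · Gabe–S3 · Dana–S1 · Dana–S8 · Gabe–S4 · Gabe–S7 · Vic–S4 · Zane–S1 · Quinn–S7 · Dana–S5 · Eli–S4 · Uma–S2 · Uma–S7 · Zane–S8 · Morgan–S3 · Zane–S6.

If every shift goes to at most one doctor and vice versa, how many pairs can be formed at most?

8

A valid assignment of size 8: Morgan→S1, Vic→S7, Eli→S9, Uma→S2, Quinn→S6, Dana→S3, Gabe→S4, Zane→S8.
This saturates every doctor, so 8 is the maximum.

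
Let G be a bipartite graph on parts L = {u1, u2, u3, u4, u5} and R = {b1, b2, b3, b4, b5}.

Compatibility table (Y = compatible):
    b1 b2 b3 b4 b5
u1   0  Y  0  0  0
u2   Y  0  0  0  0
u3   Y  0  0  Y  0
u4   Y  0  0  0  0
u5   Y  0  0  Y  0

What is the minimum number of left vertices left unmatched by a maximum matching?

2

One maximum matching: u1-b2, u2-b1, u3-b4.
The set {u2, u3, u4, u5} has only 2 neighbours ({b1, b4}), so by Hall's theorem at most 3 of the 5 left vertices can be matched.
That matches 3 of the 5, leaving 2 unmatched; no matching can do better.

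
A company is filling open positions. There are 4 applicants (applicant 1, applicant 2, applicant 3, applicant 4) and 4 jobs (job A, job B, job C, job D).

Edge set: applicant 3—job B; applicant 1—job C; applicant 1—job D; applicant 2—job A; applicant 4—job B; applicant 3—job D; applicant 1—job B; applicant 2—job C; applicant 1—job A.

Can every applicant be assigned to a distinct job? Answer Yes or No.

Yes

One maximum matching: applicant 1-job A, applicant 2-job C, applicant 3-job D, applicant 4-job B.
All 4 applicants are covered.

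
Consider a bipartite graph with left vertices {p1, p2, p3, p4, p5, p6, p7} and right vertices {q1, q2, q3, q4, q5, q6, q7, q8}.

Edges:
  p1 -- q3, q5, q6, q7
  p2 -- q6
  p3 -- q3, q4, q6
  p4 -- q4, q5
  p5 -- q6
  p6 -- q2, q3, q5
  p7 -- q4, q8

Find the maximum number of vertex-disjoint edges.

For example, pair p1–q7, p2–q6, p3–q4, p4–q5, p6–q2, p7–q8.
The set {p2, p5} has only 1 neighbour ({q6}), so by Hall's theorem at most 6 of the 7 left vertices can be matched.

6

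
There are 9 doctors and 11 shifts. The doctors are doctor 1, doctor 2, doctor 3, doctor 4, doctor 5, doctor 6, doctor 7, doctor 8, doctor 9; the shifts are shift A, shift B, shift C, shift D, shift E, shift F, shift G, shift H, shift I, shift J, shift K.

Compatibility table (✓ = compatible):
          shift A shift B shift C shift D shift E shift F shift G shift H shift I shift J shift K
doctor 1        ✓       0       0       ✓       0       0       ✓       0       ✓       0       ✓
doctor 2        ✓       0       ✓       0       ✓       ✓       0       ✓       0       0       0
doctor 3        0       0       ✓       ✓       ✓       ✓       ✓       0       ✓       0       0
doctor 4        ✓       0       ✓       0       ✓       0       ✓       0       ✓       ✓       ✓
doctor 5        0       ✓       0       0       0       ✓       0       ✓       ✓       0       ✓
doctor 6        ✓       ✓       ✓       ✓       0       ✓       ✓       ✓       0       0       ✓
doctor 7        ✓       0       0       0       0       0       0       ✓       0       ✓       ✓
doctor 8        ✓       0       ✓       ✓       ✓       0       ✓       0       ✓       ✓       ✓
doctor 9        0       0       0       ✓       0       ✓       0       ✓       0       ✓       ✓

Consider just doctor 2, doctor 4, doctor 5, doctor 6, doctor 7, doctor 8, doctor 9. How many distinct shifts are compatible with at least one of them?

The union of neighbours of {doctor 2, doctor 4, doctor 5, doctor 6, doctor 7, doctor 8, doctor 9} is {shift A, shift B, shift C, shift D, shift E, shift F, shift G, shift H, shift I, shift J, shift K}, which has 11 elements.
Since |N(S)| = 11 ≥ |S| = 7, Hall's condition holds for this subset.

11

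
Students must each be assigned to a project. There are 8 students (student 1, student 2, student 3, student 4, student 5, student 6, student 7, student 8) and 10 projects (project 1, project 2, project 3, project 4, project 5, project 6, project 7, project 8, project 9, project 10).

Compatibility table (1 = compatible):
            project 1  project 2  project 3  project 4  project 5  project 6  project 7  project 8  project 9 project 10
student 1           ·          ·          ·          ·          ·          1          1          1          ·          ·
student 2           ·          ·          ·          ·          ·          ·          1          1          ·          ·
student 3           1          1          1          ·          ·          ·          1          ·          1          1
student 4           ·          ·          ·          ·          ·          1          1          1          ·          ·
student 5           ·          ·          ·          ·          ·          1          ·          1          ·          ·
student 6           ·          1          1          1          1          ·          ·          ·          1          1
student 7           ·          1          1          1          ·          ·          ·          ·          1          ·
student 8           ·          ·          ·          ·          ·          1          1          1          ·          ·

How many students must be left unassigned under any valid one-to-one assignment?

2

For example, pair student 1-project 6, student 2-project 7, student 3-project 2, student 4-project 8, student 6-project 3, student 7-project 9.
The set {student 1, student 2, student 4, student 5, student 8} has only 3 neighbours ({project 6, project 7, project 8}), so by Hall's theorem at most 6 of the 8 students can be matched.
That matches 6 of the 8, leaving 2 unmatched; no matching can do better.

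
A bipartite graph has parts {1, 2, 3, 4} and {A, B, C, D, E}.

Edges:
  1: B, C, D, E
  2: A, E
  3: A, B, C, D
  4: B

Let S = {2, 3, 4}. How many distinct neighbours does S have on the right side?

5

The union of neighbours of {2, 3, 4} is {A, B, C, D, E}, which has 5 elements.
Since |N(S)| = 5 ≥ |S| = 3, Hall's condition holds for this subset.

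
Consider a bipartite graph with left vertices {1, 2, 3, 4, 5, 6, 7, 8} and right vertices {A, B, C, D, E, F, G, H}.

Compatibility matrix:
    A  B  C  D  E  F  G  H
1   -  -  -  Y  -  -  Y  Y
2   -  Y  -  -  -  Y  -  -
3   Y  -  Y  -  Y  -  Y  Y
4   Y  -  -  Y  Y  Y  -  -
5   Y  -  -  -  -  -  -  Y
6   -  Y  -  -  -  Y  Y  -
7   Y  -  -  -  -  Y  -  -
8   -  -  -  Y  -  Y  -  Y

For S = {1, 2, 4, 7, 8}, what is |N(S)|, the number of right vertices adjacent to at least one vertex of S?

The union of neighbours of {1, 2, 4, 7, 8} is {A, B, D, E, F, G, H}, which has 7 elements.
Since |N(S)| = 7 ≥ |S| = 5, Hall's condition holds for this subset.

7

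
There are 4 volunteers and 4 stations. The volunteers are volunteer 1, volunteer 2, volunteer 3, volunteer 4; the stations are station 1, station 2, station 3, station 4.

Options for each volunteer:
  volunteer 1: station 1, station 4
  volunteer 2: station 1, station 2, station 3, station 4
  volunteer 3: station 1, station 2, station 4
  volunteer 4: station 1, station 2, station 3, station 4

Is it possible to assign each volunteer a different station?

For example, pair volunteer 1→station 4, volunteer 2→station 3, volunteer 3→station 1, volunteer 4→station 2.
All 4 volunteers are covered.

Yes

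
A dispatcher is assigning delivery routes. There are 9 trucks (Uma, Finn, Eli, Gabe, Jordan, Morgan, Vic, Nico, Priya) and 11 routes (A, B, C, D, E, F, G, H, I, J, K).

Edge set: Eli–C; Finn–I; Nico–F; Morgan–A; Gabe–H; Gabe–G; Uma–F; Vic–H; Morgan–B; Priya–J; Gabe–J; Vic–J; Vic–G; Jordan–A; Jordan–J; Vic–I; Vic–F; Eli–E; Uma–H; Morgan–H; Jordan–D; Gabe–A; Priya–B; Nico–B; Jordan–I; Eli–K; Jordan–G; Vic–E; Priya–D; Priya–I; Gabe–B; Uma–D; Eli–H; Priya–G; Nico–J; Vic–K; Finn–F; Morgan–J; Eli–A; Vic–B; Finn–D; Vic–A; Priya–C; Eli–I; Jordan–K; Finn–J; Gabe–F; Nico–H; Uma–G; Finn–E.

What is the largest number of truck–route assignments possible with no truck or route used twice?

A valid assignment of size 9: Uma-D, Finn-E, Eli-K, Gabe-H, Jordan-A, Morgan-B, Vic-G, Nico-F, Priya-J.
This saturates every truck, so 9 is the maximum.

9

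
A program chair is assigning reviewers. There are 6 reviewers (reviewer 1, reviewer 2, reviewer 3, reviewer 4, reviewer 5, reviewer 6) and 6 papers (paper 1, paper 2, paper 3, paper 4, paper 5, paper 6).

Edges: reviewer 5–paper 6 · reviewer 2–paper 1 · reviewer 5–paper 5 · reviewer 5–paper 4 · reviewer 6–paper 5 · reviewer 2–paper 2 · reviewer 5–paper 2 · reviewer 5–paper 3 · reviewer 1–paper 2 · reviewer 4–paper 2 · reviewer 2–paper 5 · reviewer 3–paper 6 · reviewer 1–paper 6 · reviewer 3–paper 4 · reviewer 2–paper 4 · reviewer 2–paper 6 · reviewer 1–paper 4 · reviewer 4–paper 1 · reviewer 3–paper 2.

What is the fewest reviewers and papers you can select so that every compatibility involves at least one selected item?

{reviewer 1, reviewer 2, reviewer 3, reviewer 4, reviewer 5, reviewer 6} is a vertex cover of size 6: every edge has an endpoint in this set.
No smaller cover exists because reviewer 1–paper 6, reviewer 2–paper 2, reviewer 3–paper 4, reviewer 4–paper 1, reviewer 5–paper 3, reviewer 6–paper 5 is a matching of size 6, and a cover must include an endpoint of each of these disjoint edges (König's theorem).

6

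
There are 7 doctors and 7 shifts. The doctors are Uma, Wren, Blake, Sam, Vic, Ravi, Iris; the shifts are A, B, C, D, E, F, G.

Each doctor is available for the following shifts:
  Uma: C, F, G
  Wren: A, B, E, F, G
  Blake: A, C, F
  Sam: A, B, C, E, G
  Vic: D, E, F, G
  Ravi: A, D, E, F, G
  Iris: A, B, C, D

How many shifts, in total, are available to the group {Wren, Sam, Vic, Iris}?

7

The union of neighbours of {Wren, Sam, Vic, Iris} is {A, B, C, D, E, F, G}, which has 7 elements.
Since |N(S)| = 7 ≥ |S| = 4, Hall's condition holds for this subset.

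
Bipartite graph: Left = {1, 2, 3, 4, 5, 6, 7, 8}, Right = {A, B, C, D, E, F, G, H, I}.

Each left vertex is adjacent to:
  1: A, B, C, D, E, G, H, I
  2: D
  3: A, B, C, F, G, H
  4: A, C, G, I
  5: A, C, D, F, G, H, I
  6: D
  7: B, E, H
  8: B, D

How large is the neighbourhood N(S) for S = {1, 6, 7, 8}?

The union of neighbours of {1, 6, 7, 8} is {A, B, C, D, E, G, H, I}, which has 8 elements.
Since |N(S)| = 8 ≥ |S| = 4, Hall's condition holds for this subset.

8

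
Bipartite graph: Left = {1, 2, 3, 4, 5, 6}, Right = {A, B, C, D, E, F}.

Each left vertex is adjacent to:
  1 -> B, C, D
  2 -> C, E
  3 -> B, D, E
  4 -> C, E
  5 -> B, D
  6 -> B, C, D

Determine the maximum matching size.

4

A valid assignment of size 4: 1-B, 2-C, 3-D, 4-E.
The set {1, 2, 3, 4, 5, 6} has only 4 neighbours ({B, C, D, E}), so by Hall's theorem at most 4 of the 6 left vertices can be matched.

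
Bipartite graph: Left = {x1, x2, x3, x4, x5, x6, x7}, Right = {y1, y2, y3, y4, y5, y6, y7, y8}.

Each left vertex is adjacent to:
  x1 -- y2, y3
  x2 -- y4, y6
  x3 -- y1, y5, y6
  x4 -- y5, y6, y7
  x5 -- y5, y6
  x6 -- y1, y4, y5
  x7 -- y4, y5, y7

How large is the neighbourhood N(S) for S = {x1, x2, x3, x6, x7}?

The union of neighbours of {x1, x2, x3, x6, x7} is {y1, y2, y3, y4, y5, y6, y7}, which has 7 elements.
Since |N(S)| = 7 ≥ |S| = 5, Hall's condition holds for this subset.

7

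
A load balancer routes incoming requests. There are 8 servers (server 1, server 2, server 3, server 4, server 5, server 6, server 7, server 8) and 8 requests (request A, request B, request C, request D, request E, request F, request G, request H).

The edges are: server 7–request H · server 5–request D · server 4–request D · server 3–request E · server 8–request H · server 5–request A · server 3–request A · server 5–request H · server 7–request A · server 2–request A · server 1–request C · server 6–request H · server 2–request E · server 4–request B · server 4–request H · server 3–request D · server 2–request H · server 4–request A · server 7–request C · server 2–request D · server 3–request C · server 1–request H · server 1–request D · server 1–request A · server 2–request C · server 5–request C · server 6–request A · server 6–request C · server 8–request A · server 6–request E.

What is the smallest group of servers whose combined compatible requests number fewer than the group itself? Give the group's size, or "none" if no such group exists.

6

Take S = {server 1, server 2, server 3, server 5, server 6, server 7}. Its neighbourhood is {request A, request C, request D, request E, request H}, so |N(S)| = 5 < |S| = 6.
Every subset of size less than 6 has at least as many neighbours as members, so 6 is the minimum.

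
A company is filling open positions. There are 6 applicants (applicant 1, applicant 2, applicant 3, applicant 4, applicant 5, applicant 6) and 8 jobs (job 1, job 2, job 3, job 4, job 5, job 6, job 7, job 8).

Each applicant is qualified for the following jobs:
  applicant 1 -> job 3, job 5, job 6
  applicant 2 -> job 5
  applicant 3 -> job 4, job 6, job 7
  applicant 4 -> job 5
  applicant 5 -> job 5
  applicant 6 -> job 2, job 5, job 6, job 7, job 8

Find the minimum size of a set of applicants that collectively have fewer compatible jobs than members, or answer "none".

Take S = {applicant 2, applicant 4}. Its neighbourhood is {job 5}, so |N(S)| = 1 < |S| = 2.
No single vertex violates Hall's condition since each has at least one neighbour, so 2 is the minimum.

2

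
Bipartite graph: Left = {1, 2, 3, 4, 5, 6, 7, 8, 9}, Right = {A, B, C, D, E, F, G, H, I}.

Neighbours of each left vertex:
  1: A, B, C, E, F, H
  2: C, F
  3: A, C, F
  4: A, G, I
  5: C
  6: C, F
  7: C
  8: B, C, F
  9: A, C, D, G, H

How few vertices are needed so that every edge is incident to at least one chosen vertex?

7

A maximum matching has 7 edges (e.g. 1–E, 2–F, 3–A, 4–I, 5–C, 8–B, 9–G).
By König's theorem the minimum vertex cover has the same size. One such cover is {1, 3, 4, 8, 9, C, F}.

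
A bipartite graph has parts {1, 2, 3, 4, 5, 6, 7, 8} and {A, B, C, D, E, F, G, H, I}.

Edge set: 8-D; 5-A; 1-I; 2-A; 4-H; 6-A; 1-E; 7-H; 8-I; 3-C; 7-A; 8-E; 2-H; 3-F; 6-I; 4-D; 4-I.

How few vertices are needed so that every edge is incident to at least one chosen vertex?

6

{3, A, D, E, H, I} is a vertex cover of size 6: every edge has an endpoint in this set.
No smaller cover exists because 1–E, 2–H, 3–F, 4–D, 5–A, 6–I is a matching of size 6, and a cover must include an endpoint of each of these disjoint edges (König's theorem).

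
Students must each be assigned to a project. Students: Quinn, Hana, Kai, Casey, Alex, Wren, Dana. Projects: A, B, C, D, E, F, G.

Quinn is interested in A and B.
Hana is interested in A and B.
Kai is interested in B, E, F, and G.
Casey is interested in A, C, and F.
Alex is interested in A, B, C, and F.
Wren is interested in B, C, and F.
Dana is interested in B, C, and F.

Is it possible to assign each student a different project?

The set {Quinn, Hana, Casey, Alex, Wren, Dana} has only 4 neighbours ({A, B, C, F}), so by Hall's theorem at most 5 of the 7 students can be matched.
Hence no matching covers every student.

No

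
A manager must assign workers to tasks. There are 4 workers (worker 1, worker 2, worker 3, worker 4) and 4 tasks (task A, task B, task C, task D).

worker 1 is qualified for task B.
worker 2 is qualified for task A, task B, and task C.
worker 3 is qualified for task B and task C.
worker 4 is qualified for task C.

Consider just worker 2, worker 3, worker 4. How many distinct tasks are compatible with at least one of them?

The union of neighbours of {worker 2, worker 3, worker 4} is {task A, task B, task C}, which has 3 elements.
Since |N(S)| = 3 ≥ |S| = 3, Hall's condition holds for this subset.

3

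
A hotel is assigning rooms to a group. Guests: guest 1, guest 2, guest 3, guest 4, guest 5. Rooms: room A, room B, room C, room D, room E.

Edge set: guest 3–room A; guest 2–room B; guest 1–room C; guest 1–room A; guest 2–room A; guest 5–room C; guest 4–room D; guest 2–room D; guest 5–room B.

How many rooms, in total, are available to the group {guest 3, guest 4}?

2

The union of neighbours of {guest 3, guest 4} is {room A, room D}, which has 2 elements.
Since |N(S)| = 2 ≥ |S| = 2, Hall's condition holds for this subset.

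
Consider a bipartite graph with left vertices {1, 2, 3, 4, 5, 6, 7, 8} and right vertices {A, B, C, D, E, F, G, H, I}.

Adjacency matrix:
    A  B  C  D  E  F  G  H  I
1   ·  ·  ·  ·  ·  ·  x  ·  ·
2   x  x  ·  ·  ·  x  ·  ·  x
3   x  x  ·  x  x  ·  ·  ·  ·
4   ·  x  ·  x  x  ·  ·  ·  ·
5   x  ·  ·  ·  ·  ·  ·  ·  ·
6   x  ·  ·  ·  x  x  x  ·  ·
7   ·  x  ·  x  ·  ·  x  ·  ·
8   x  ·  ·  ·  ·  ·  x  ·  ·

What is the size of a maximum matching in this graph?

7

One maximum matching: 1–G, 2–I, 3–E, 4–D, 5–A, 6–F, 7–B.
The set {1, 5, 8} has only 2 neighbours ({A, G}), so by Hall's theorem at most 7 of the 8 left vertices can be matched.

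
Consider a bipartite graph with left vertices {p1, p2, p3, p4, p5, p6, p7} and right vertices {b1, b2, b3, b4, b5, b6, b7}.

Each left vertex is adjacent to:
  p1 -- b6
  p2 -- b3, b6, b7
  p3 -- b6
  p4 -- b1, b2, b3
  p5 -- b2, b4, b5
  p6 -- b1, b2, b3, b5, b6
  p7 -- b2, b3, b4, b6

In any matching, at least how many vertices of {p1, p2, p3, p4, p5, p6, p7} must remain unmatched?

1

For example, pair p1–b6, p2–b7, p4–b2, p5–b5, p6–b1, p7–b3.
The set {p1, p3} has only 1 neighbour ({b6}), so by Hall's theorem at most 6 of the 7 left vertices can be matched.
That matches 6 of the 7, leaving 1 unmatched; no matching can do better.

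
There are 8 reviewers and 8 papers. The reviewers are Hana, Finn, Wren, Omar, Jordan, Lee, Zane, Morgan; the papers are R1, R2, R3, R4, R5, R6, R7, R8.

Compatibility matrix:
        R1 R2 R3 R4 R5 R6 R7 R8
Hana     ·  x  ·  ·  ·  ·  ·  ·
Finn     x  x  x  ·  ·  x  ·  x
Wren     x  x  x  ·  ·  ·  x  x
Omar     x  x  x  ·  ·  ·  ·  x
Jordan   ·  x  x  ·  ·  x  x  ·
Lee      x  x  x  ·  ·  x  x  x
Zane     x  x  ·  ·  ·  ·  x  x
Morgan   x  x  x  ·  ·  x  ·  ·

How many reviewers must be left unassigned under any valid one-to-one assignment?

A valid assignment of size 6: Hana→R2, Finn→R3, Wren→R1, Omar→R8, Jordan→R7, Lee→R6.
The set {Hana, Finn, Wren, Omar, Jordan, Lee, Zane, Morgan} has only 6 neighbours ({R1, R2, R3, R6, R7, R8}), so by Hall's theorem at most 6 of the 8 reviewers can be matched.
That matches 6 of the 8, leaving 2 unmatched; no matching can do better.

2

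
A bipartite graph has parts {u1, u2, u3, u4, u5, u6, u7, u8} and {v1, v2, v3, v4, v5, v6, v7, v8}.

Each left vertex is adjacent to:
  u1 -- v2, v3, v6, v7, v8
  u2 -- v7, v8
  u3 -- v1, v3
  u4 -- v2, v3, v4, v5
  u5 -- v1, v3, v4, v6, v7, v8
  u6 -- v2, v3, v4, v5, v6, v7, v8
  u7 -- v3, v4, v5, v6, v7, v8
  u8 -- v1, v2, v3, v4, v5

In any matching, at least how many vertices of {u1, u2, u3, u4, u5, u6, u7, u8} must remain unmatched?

0

One maximum matching: u1–v2, u2–v7, u3–v1, u4–v5, u5–v4, u6–v8, u7–v6, u8–v3.
All 8 left vertices are matched, so no larger matching exists.
That matches 8 of the 8, leaving 0 unmatched; no matching can do better.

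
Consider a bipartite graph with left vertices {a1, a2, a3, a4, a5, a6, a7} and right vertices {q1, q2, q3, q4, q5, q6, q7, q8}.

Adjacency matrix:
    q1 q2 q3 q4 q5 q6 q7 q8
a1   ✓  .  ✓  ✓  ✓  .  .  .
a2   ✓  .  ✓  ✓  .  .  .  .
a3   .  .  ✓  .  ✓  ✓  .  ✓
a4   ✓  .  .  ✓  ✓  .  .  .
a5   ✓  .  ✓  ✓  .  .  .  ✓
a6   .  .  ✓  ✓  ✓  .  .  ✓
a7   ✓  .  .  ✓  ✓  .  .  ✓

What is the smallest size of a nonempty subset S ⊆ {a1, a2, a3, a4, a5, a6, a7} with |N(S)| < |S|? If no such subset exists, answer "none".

6

Take S = {a1, a2, a4, a5, a6, a7}. Its neighbourhood is {q1, q3, q4, q5, q8}, so |N(S)| = 5 < |S| = 6.
Every subset of size less than 6 has at least as many neighbours as members, so 6 is the minimum.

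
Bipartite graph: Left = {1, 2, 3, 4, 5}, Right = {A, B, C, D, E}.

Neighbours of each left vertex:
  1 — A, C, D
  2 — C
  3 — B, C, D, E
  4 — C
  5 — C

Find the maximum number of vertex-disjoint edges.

For example, pair 1→D, 2→C, 3→B.
The set {2, 4, 5} has only 1 neighbour ({C}), so by Hall's theorem at most 3 of the 5 left vertices can be matched.

3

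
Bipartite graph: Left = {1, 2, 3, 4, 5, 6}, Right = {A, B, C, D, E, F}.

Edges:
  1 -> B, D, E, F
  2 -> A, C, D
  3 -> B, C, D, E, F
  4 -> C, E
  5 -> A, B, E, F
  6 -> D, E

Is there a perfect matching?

A valid assignment of size 6: 1–D, 2–A, 3–B, 4–C, 5–F, 6–E.
Every left vertex is matched, so this is a perfect matching.

Yes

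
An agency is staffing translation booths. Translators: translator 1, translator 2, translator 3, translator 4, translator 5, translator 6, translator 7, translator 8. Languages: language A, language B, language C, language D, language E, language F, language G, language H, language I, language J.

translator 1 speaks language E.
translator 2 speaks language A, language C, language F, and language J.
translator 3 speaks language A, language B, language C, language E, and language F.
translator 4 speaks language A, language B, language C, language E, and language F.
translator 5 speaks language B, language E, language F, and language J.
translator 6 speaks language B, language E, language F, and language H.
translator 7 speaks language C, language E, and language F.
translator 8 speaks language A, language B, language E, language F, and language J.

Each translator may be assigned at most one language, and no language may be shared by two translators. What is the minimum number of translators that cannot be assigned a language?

For example, pair translator 1-language E, translator 2-language J, translator 3-language A, translator 4-language C, translator 5-language B, translator 6-language H, translator 7-language F.
The set {translator 1, translator 2, translator 3, translator 4, translator 5, translator 7, translator 8} has only 6 neighbours ({language A, language B, language C, language E, language F, language J}), so by Hall's theorem at most 7 of the 8 translators can be matched.
That matches 7 of the 8, leaving 1 unmatched; no matching can do better.

1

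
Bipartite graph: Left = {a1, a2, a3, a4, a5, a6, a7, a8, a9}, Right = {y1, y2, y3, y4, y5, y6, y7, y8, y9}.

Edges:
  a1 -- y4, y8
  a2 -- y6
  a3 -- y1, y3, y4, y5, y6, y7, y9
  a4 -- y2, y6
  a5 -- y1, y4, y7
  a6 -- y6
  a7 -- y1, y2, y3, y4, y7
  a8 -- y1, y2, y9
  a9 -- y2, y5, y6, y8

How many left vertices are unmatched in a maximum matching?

1

For example, pair a1–y4, a2–y6, a3–y3, a4–y2, a5–y1, a7–y7, a8–y9, a9–y8.
The set {a2, a6} has only 1 neighbour ({y6}), so by Hall's theorem at most 8 of the 9 left vertices can be matched.
That matches 8 of the 9, leaving 1 unmatched; no matching can do better.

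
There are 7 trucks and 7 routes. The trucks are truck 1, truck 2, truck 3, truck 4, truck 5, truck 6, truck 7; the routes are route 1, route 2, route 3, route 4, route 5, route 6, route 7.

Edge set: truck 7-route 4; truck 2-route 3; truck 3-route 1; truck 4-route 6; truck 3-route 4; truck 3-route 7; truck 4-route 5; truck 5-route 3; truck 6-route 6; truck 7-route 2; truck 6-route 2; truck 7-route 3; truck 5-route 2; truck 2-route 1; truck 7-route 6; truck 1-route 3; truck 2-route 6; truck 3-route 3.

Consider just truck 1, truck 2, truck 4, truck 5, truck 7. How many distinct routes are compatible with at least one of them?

The union of neighbours of {truck 1, truck 2, truck 4, truck 5, truck 7} is {route 1, route 2, route 3, route 4, route 5, route 6}, which has 6 elements.
Since |N(S)| = 6 ≥ |S| = 5, Hall's condition holds for this subset.

6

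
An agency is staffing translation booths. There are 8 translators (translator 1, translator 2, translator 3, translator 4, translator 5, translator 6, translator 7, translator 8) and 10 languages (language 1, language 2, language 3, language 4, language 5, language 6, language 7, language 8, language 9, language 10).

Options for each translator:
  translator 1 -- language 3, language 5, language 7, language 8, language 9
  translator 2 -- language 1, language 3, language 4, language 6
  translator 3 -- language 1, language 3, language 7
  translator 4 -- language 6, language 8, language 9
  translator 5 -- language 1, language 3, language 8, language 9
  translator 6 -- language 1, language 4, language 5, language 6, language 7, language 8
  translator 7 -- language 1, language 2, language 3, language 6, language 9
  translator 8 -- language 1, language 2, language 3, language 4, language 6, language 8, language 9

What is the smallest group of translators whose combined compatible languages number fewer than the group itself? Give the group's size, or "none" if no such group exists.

A matching saturating every translator exists, for instance translator 1→language 3, translator 2→language 4, translator 3→language 1, translator 4→language 9, translator 5→language 8, translator 6→language 7, translator 7→language 6, translator 8→language 2.
By Hall's marriage theorem, this means |N(S)| ≥ |S| for every subset S, so no violating subset exists.

none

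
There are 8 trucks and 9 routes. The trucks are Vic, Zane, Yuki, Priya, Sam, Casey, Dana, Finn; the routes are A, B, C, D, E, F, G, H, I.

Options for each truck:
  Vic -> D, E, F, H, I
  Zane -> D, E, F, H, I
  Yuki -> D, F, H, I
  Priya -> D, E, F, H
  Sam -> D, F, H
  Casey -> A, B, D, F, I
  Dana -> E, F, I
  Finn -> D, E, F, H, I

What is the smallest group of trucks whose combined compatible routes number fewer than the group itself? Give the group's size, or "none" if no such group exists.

6

Take S = {Vic, Zane, Yuki, Priya, Sam, Dana}. Its neighbourhood is {D, E, F, H, I}, so |N(S)| = 5 < |S| = 6.
Every subset of size less than 6 has at least as many neighbours as members, so 6 is the minimum.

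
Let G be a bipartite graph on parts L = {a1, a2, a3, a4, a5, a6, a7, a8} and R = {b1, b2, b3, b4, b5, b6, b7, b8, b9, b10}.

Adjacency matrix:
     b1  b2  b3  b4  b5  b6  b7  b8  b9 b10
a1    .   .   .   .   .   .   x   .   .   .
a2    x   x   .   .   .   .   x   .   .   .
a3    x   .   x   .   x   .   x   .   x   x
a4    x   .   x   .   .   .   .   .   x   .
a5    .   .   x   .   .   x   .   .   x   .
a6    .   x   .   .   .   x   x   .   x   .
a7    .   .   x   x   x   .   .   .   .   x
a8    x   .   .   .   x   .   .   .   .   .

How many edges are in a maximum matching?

A valid assignment of size 8: a1→b7, a2→b2, a3→b1, a4→b9, a5→b3, a6→b6, a7→b4, a8→b5.
All 8 left vertices are matched, so no larger matching exists.

8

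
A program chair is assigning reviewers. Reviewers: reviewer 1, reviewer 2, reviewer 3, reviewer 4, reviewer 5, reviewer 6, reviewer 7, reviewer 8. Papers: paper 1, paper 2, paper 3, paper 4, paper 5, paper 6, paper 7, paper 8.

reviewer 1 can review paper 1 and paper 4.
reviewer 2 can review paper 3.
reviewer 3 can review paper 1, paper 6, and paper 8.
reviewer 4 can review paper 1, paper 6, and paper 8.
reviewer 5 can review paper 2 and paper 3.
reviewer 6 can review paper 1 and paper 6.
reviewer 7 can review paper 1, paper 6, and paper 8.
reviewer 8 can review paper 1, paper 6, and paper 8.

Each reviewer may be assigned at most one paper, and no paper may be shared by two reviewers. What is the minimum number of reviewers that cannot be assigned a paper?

2

One maximum matching: reviewer 1–paper 4, reviewer 2–paper 3, reviewer 3–paper 8, reviewer 4–paper 1, reviewer 5–paper 2, reviewer 6–paper 6.
The set {reviewer 3, reviewer 4, reviewer 6, reviewer 7, reviewer 8} has only 3 neighbours ({paper 1, paper 6, paper 8}), so by Hall's theorem at most 6 of the 8 reviewers can be matched.
That matches 6 of the 8, leaving 2 unmatched; no matching can do better.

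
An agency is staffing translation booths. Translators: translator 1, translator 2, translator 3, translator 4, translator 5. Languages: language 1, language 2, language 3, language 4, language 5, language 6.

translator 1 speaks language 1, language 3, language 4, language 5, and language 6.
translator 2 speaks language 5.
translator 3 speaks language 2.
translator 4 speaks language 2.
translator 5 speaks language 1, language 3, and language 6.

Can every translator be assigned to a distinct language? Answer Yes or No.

The set {translator 3, translator 4} has only 1 neighbour ({language 2}), so by Hall's theorem at most 4 of the 5 translators can be matched.
Hence no matching covers every translator.

No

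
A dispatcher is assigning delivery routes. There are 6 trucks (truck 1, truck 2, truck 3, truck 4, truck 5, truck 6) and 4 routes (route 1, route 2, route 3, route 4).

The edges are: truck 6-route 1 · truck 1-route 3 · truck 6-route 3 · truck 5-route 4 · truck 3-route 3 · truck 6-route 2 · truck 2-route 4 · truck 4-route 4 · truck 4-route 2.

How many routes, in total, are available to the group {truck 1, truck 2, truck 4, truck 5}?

The union of neighbours of {truck 1, truck 2, truck 4, truck 5} is {route 2, route 3, route 4}, which has 3 elements.
Since |N(S)| = 3 < |S| = 4, Hall's condition fails for this subset.

3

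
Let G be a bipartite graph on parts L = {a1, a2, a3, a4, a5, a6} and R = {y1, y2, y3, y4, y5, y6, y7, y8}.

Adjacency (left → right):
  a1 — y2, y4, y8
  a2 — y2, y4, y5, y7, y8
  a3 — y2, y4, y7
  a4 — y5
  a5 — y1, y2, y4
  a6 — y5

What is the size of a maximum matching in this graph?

A valid assignment of size 5: a1-y8, a2-y4, a3-y7, a4-y5, a5-y1.
The set {a4, a6} has only 1 neighbour ({y5}), so by Hall's theorem at most 5 of the 6 left vertices can be matched.

5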